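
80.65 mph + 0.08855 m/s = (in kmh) 130.1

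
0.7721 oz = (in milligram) 2.189e+04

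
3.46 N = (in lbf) 0.7778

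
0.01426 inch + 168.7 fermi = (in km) 3.622e-07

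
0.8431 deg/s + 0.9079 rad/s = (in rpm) 8.81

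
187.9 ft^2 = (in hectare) 0.001746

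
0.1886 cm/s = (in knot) 0.003666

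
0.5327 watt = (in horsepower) 0.0007144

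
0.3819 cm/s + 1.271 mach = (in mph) 968.1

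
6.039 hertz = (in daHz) 0.6039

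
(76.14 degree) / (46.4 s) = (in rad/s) 0.02864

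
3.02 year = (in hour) 2.646e+04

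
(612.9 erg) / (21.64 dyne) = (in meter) 0.2832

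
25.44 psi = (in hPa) 1754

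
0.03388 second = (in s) 0.03388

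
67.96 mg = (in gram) 0.06796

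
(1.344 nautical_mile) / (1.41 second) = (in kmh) 6355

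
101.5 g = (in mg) 1.015e+05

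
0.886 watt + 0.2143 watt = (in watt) 1.1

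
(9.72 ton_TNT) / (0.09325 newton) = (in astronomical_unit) 2.915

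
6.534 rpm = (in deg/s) 39.2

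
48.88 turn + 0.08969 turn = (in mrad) 3.077e+05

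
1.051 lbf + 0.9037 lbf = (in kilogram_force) 0.8866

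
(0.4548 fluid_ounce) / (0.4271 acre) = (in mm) 7.782e-06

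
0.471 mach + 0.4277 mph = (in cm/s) 1.606e+04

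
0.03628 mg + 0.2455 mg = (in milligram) 0.2818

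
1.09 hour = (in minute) 65.4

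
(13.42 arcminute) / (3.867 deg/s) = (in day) 6.694e-07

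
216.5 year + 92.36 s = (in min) 1.138e+08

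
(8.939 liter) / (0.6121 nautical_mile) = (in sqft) 8.488e-05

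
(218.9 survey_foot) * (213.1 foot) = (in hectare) 0.4334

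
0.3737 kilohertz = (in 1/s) 373.7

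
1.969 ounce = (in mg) 5.582e+04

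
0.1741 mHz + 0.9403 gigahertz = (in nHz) 9.403e+17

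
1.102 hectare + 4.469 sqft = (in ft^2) 1.186e+05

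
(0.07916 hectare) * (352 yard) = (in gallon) 6.731e+07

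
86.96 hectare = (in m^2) 8.696e+05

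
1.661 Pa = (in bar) 1.661e-05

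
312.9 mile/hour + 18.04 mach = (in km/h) 2.262e+04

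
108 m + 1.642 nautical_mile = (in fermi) 3.149e+18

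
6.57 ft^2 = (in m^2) 0.6104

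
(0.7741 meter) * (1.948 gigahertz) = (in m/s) 1.508e+09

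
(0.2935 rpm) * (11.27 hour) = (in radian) 1247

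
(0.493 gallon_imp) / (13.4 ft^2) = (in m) 0.0018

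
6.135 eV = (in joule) 9.829e-19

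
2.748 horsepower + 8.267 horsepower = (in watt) 8214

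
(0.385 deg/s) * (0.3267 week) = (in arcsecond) 2.739e+08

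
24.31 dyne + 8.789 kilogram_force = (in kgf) 8.789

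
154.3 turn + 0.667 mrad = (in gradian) 6.172e+04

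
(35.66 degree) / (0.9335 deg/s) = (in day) 0.0004421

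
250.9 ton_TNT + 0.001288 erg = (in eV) 6.552e+30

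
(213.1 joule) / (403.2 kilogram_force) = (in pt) 152.8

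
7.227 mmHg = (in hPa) 9.635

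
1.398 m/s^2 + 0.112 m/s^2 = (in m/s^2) 1.51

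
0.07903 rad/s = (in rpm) 0.7547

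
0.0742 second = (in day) 8.588e-07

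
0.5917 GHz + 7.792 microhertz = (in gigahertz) 0.5917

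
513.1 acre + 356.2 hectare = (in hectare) 563.8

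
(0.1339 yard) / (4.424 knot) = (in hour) 1.494e-05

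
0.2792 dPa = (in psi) 4.049e-06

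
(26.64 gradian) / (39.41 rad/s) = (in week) 1.756e-08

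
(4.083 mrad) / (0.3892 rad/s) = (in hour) 2.914e-06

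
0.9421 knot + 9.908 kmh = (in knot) 6.292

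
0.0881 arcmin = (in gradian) 0.001631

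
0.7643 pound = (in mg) 3.467e+05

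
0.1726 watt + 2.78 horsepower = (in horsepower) 2.78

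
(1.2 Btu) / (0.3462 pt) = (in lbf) 2.33e+06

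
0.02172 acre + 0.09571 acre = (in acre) 0.1174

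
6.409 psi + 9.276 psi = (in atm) 1.067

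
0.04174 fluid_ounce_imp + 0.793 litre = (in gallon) 0.2098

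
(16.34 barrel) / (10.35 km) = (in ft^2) 0.002702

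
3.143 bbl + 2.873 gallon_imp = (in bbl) 3.225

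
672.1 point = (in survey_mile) 0.0001473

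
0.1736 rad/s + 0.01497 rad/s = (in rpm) 1.801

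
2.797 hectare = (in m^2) 2.797e+04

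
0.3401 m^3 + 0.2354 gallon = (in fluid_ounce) 1.153e+04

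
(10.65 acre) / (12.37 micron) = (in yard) 3.81e+09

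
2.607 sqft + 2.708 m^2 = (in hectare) 0.000295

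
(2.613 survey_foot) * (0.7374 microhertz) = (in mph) 1.314e-06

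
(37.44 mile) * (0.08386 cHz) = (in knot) 98.22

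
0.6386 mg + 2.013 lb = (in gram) 913.1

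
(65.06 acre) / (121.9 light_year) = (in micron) 2.283e-07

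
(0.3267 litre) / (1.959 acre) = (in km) 4.121e-11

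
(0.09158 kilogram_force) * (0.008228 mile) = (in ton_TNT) 2.842e-09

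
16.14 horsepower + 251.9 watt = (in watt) 1.229e+04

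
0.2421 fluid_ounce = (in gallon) 0.001891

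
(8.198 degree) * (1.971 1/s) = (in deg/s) 16.16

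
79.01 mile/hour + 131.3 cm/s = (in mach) 0.1076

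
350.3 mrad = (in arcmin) 1204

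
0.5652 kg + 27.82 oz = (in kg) 1.354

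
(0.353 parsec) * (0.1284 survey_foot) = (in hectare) 4.263e+10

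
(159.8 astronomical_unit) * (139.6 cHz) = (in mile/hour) 7.465e+13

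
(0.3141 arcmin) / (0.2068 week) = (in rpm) 6.976e-09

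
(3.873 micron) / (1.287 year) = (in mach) 2.802e-16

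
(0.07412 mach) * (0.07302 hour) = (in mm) 6.634e+06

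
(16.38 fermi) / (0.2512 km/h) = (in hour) 6.521e-17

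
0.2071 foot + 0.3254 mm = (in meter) 0.06345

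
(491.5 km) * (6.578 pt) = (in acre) 0.2818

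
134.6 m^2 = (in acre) 0.03326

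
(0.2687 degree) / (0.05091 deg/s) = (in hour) 0.001466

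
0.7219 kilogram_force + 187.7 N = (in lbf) 43.79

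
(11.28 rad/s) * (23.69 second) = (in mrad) 2.672e+05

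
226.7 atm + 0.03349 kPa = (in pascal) 2.297e+07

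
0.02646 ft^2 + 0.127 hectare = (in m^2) 1270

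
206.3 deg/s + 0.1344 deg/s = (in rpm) 34.41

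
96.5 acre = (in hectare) 39.05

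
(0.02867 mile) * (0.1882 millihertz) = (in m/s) 0.008684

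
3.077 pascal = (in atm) 3.037e-05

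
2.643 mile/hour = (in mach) 0.00347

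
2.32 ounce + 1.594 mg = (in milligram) 6.577e+04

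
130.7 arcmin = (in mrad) 38.02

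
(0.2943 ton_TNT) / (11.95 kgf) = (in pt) 2.978e+10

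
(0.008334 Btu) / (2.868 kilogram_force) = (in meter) 0.3126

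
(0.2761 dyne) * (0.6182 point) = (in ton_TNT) 1.439e-19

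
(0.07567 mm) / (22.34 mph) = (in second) 7.577e-06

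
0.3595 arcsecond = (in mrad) 0.001743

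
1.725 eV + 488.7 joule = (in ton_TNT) 1.168e-07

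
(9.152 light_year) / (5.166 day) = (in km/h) 6.984e+11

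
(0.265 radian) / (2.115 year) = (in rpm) 3.794e-08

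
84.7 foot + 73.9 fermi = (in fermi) 2.582e+16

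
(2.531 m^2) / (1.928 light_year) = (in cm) 1.388e-14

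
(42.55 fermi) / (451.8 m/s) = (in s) 9.418e-17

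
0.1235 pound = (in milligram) 5.602e+04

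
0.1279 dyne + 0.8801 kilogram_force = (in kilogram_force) 0.8801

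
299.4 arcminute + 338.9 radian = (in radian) 339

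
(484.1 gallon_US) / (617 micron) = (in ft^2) 3.197e+04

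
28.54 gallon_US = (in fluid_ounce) 3653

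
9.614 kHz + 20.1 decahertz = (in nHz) 9.815e+12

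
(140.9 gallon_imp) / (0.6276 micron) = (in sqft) 1.099e+07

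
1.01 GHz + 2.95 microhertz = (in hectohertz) 1.01e+07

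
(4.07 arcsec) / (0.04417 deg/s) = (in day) 2.962e-07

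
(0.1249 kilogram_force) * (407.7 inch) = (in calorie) 3.032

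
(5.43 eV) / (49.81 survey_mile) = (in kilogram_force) 1.107e-24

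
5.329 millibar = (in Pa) 532.9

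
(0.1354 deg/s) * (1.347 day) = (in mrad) 2.75e+05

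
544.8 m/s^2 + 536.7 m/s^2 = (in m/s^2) 1082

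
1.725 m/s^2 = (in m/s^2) 1.725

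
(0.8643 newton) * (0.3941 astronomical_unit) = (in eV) 3.18e+29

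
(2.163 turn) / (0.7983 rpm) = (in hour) 0.04516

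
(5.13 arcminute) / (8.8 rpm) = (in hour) 4.498e-07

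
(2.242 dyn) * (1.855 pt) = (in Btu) 1.391e-11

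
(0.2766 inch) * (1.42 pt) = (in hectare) 3.519e-10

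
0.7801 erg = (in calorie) 1.864e-08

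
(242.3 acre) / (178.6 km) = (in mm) 5490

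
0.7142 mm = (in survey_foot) 0.002343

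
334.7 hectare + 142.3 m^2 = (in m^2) 3.347e+06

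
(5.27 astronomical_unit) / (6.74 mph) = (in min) 4.361e+09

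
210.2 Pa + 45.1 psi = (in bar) 3.112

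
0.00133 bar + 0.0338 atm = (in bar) 0.03558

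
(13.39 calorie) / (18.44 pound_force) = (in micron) 6.83e+05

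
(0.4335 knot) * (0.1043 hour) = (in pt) 2.374e+05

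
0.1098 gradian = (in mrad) 1.725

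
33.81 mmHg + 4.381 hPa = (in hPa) 49.46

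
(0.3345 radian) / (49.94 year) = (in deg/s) 1.217e-08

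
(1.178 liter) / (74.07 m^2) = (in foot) 5.218e-05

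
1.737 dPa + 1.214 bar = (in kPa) 121.4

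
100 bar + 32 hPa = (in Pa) 1e+07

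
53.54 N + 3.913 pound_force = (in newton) 70.95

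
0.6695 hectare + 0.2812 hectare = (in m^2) 9507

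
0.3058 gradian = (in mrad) 4.803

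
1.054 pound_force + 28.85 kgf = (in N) 287.6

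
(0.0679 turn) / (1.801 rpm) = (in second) 2.262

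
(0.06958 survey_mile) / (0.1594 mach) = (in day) 2.388e-05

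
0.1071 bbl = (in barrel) 0.1071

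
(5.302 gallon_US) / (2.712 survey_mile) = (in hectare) 4.598e-10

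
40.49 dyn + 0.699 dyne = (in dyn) 41.19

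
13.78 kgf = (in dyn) 1.351e+07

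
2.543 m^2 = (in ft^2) 27.37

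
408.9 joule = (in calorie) 97.73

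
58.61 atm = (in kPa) 5939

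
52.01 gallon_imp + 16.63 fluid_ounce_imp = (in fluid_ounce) 8011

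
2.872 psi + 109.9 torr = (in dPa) 3.445e+05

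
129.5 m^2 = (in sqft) 1394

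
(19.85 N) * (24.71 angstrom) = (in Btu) 4.649e-11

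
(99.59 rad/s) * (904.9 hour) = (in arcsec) 6.692e+13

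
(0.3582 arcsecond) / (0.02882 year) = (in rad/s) 1.911e-12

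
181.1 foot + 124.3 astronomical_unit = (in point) 5.271e+16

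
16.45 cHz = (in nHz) 1.645e+08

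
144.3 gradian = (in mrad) 2267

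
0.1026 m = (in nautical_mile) 5.54e-05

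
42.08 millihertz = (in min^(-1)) 2.525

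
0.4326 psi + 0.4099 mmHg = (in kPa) 3.037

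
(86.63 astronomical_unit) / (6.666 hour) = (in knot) 1.05e+09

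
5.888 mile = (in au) 6.334e-08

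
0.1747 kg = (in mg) 1.747e+05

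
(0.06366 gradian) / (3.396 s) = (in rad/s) 0.0002945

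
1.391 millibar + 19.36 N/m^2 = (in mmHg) 1.189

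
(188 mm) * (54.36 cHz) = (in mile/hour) 0.2286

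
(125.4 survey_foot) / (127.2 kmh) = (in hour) 0.0003005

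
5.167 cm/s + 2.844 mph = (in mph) 2.96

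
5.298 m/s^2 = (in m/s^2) 5.298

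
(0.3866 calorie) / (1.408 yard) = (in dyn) 1.256e+05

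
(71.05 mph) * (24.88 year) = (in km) 2.492e+07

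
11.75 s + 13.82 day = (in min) 1.99e+04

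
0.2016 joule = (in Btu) 0.0001911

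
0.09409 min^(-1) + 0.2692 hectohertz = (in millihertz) 2.692e+04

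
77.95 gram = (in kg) 0.07795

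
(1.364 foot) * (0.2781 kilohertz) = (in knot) 224.7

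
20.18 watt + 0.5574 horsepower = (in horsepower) 0.5845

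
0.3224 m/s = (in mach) 0.0009468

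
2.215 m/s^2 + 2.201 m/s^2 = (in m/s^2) 4.416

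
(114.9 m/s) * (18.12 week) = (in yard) 1.377e+09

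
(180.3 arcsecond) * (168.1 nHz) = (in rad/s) 1.469e-10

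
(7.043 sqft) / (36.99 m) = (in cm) 1.769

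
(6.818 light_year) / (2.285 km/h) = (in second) 1.016e+17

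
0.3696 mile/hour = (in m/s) 0.1652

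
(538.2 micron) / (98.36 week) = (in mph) 2.024e-11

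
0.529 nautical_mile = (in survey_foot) 3214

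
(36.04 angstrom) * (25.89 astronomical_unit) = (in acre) 3.449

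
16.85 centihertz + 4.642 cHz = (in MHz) 2.149e-07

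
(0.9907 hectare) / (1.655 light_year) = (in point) 1.794e-09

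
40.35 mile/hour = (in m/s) 18.04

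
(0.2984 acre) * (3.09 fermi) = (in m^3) 3.731e-12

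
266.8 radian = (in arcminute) 9.172e+05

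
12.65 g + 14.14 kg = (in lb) 31.2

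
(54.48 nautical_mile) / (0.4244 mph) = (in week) 0.8793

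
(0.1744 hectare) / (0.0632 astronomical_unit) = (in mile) 1.146e-10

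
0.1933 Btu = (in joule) 203.9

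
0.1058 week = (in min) 1066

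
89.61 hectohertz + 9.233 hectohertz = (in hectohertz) 98.84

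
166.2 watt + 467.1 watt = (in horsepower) 0.8493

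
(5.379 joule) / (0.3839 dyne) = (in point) 3.972e+09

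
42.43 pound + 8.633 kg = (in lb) 61.46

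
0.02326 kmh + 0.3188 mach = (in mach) 0.3188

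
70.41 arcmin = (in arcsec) 4225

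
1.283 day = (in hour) 30.79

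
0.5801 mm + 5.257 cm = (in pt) 150.7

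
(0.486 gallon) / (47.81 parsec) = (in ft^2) 1.342e-20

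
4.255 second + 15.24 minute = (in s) 918.7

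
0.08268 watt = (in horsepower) 0.0001109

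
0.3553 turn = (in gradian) 142.1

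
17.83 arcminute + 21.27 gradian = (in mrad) 339.3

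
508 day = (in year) 1.392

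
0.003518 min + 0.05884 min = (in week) 6.186e-06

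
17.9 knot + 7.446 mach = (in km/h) 9160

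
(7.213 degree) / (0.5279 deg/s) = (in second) 13.66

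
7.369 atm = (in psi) 108.3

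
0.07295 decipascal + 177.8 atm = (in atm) 177.8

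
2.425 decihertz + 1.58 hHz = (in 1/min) 9495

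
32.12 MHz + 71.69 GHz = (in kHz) 7.172e+07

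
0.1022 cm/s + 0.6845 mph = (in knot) 0.5968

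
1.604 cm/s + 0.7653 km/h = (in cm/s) 22.86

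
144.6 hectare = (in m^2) 1.446e+06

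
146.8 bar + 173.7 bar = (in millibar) 3.205e+05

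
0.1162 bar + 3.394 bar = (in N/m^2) 3.51e+05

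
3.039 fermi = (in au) 2.031e-26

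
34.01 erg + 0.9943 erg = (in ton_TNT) 8.366e-16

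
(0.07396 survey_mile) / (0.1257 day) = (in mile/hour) 0.02452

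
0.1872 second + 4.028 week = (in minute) 4.06e+04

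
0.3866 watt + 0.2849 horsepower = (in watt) 212.8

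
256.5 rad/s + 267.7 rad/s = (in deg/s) 3.003e+04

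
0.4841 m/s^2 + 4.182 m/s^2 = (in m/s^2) 4.666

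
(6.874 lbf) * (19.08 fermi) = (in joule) 5.834e-13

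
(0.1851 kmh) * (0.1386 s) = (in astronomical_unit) 4.764e-14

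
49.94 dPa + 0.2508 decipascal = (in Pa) 5.019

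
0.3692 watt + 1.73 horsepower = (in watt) 1290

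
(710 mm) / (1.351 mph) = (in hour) 0.0003266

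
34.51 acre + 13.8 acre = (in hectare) 19.55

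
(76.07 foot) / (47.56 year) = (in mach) 4.54e-11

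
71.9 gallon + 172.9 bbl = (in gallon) 7334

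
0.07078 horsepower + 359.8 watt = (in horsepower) 0.5533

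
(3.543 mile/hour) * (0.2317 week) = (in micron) 2.22e+11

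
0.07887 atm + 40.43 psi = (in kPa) 286.7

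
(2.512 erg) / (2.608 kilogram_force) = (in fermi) 9.822e+06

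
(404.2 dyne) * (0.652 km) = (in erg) 2.635e+07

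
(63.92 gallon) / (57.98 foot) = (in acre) 3.383e-06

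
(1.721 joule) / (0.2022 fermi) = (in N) 8.511e+15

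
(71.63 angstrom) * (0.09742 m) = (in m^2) 6.978e-10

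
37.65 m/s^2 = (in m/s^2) 37.65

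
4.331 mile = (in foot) 2.287e+04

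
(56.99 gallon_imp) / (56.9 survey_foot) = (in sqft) 0.1608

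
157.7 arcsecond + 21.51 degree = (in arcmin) 1293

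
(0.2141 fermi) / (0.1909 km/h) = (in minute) 6.729e-17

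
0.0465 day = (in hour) 1.116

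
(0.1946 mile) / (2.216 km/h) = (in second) 508.8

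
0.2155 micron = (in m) 2.155e-07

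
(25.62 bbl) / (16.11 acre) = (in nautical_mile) 3.374e-08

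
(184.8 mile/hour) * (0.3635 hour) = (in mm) 1.081e+08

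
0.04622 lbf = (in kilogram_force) 0.02097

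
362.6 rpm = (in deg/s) 2176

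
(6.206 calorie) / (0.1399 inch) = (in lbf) 1643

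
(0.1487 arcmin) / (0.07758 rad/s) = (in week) 9.219e-10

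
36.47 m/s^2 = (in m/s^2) 36.47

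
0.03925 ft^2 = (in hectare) 3.646e-07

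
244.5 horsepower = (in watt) 1.823e+05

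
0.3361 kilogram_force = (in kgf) 0.3361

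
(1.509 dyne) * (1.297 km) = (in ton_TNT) 4.678e-12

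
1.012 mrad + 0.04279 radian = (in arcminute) 150.6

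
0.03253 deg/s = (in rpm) 0.005422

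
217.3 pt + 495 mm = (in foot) 1.876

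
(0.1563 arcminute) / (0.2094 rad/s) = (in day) 2.513e-09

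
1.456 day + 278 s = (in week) 0.2085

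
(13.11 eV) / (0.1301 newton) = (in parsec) 5.232e-34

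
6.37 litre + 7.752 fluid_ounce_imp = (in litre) 6.59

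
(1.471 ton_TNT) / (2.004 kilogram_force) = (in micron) 3.132e+14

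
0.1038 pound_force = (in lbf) 0.1038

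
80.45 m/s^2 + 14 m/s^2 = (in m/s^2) 94.45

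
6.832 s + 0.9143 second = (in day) 8.966e-05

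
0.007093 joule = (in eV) 4.427e+16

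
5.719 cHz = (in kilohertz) 5.719e-05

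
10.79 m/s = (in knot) 20.97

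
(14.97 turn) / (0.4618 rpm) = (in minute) 32.42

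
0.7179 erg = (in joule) 7.179e-08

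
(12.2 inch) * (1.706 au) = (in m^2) 7.909e+10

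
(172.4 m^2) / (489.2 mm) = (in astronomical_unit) 2.356e-09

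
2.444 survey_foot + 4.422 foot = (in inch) 82.39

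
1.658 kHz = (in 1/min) 9.948e+04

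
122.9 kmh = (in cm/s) 3414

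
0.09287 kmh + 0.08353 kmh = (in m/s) 0.049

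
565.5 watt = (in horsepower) 0.7583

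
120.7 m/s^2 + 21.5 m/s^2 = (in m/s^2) 142.2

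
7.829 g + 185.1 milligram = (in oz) 0.2827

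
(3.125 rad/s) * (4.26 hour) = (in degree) 2.746e+06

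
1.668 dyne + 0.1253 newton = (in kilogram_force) 0.01278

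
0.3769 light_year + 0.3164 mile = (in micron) 3.566e+21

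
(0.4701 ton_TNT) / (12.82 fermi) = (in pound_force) 3.449e+22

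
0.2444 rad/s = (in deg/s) 14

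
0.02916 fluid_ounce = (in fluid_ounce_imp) 0.03035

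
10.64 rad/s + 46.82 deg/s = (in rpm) 109.4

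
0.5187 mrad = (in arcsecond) 107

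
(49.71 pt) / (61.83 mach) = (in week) 1.377e-12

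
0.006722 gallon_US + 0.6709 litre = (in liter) 0.6963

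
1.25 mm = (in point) 3.543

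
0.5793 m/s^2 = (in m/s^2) 0.5793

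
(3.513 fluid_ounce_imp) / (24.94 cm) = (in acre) 9.89e-08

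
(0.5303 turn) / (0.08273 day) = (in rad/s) 0.0004661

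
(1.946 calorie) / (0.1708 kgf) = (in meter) 4.861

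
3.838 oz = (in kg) 0.1088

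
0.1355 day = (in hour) 3.252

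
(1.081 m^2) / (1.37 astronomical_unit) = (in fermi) 5274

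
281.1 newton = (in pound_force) 63.19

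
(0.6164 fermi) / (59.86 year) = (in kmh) 1.175e-24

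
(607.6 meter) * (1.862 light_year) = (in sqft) 1.152e+20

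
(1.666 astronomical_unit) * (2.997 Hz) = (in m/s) 7.469e+11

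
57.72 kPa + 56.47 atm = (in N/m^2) 5.78e+06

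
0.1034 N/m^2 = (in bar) 1.034e-06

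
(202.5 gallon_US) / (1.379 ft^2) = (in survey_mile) 0.003718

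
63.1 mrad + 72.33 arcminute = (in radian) 0.08414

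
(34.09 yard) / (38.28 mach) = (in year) 7.583e-11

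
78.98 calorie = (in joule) 330.5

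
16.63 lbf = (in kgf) 7.543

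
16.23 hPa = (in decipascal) 1.623e+04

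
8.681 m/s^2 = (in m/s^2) 8.681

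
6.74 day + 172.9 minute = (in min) 9878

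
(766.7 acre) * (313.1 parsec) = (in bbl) 1.885e+26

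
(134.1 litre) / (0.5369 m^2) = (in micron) 2.498e+05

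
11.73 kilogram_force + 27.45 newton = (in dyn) 1.425e+07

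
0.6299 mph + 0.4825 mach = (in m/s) 164.6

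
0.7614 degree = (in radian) 0.01329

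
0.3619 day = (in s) 3.127e+04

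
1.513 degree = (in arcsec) 5447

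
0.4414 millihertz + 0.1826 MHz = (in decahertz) 1.826e+04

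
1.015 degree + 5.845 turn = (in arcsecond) 7.579e+06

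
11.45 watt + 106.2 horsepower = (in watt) 7.92e+04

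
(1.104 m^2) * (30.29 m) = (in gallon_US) 8834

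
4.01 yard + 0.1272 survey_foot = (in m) 3.706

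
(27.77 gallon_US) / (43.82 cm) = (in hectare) 2.399e-05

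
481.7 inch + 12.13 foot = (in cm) 1593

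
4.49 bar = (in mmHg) 3368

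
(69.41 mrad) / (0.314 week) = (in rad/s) 3.655e-07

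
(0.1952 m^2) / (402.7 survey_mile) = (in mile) 1.872e-10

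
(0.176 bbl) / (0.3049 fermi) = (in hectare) 9.177e+09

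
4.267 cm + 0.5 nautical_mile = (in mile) 0.5754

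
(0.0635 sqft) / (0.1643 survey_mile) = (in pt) 0.06324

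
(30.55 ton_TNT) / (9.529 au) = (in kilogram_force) 0.009143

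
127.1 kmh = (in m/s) 35.31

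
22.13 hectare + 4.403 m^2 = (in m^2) 2.213e+05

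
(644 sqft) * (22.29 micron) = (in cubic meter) 0.001334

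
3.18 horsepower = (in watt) 2371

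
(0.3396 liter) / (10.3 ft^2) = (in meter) 0.0003549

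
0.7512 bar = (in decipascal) 7.512e+05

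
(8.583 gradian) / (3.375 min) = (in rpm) 0.006358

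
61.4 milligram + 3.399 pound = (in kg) 1.542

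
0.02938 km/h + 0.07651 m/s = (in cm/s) 8.467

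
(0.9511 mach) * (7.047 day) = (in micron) 1.972e+14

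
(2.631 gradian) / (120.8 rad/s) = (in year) 1.085e-11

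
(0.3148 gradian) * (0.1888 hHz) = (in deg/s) 5.349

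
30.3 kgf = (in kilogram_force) 30.3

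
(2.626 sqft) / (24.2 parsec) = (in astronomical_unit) 2.184e-30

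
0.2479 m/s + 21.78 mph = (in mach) 0.02932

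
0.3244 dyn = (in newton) 3.244e-06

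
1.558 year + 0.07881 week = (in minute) 8.197e+05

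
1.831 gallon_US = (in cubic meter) 0.006931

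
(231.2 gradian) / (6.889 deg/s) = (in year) 9.578e-07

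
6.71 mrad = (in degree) 0.3845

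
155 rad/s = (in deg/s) 8881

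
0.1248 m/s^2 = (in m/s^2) 0.1248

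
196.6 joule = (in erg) 1.966e+09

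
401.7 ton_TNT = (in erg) 1.681e+19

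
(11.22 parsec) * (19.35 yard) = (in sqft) 6.594e+19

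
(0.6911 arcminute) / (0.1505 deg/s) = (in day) 8.858e-07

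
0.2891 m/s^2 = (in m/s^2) 0.2891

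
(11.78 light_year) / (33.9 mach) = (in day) 1.117e+08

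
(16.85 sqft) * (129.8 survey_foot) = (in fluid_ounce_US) 2.094e+06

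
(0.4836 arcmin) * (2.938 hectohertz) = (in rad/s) 0.04133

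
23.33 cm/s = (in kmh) 0.8399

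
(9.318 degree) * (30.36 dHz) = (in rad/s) 0.4937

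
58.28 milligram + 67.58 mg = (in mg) 125.9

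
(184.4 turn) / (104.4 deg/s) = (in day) 0.00736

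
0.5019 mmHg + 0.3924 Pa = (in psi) 0.009762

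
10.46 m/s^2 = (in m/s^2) 10.46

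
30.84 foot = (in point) 2.665e+04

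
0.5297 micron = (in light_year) 5.599e-23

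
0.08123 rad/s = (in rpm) 0.7757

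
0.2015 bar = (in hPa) 201.5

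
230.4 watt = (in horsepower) 0.309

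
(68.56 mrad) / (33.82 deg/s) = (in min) 0.001936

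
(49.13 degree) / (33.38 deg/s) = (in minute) 0.02453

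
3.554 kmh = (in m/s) 0.9872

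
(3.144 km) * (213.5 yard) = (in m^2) 6.138e+05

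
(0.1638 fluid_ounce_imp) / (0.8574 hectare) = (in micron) 0.0005428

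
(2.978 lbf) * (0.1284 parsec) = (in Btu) 4.975e+13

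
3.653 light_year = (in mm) 3.456e+19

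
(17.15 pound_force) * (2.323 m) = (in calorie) 42.36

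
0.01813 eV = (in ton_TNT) 6.943e-31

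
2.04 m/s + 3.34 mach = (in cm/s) 1.139e+05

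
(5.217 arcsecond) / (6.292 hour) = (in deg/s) 6.398e-08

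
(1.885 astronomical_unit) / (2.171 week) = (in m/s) 2.148e+05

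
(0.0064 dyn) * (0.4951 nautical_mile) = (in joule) 5.868e-05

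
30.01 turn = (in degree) 1.08e+04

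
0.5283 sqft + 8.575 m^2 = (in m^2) 8.624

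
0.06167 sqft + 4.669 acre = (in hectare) 1.889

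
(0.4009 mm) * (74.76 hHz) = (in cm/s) 299.7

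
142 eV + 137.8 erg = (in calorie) 3.293e-06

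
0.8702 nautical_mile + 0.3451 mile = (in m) 2167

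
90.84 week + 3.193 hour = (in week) 90.86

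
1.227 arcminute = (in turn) 5.681e-05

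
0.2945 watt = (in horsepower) 0.0003949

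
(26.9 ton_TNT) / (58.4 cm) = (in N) 1.927e+11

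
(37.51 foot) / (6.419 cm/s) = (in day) 0.002061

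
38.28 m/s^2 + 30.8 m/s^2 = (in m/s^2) 69.08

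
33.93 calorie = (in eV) 8.861e+20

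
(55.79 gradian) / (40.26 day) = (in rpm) 2.406e-06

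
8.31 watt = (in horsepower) 0.01114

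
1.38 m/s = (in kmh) 4.968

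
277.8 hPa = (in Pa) 2.778e+04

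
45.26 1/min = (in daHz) 0.07543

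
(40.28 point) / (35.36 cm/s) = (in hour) 1.116e-05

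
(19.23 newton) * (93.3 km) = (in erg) 1.794e+13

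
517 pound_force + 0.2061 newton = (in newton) 2300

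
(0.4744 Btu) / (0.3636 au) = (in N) 9.202e-09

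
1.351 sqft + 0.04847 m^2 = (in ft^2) 1.873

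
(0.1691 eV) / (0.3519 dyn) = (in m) 7.699e-15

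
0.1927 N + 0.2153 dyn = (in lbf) 0.04332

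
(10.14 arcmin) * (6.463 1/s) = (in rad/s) 0.01906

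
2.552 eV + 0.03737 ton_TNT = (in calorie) 3.737e+07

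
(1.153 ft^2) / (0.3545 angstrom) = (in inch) 1.19e+11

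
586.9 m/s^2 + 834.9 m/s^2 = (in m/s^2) 1422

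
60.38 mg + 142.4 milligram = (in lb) 0.0004471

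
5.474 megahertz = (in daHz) 5.474e+05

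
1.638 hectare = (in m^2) 1.638e+04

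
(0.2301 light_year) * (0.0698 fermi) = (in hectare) 1.519e-05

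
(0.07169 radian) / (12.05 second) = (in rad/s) 0.005949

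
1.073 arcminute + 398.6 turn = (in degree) 1.435e+05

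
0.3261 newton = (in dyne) 3.261e+04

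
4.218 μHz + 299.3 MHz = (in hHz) 2.993e+06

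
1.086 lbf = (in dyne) 4.831e+05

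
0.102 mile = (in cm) 1.642e+04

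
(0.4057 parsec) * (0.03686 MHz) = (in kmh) 1.661e+21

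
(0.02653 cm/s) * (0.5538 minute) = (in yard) 0.009641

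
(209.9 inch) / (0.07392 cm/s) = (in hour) 2.003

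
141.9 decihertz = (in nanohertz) 1.419e+10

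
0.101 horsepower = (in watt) 75.32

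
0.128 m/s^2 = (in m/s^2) 0.128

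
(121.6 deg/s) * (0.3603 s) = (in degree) 43.81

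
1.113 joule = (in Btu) 0.001055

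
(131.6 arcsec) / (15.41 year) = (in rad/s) 1.313e-12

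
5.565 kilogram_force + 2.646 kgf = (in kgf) 8.211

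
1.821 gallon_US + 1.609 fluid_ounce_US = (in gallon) 1.834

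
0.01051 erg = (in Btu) 9.962e-13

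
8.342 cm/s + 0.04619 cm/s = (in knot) 0.1631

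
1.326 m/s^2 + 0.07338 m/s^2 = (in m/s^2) 1.399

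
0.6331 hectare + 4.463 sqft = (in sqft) 6.815e+04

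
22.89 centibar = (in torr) 171.7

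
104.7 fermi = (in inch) 4.122e-12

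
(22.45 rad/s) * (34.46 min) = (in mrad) 4.642e+07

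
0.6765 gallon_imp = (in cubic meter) 0.003075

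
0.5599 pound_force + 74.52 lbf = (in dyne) 3.34e+07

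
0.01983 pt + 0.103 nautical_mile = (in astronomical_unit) 1.275e-09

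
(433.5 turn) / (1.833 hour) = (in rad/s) 0.4128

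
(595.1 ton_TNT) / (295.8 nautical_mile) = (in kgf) 4.635e+05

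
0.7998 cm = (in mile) 4.97e-06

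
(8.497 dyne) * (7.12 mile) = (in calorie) 0.2327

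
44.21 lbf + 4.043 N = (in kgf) 20.47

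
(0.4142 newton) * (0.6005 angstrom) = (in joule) 2.487e-11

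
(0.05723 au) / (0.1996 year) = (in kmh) 4896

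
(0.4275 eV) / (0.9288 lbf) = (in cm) 1.658e-18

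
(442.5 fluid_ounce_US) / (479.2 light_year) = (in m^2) 2.887e-21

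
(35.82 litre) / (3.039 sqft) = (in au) 8.481e-13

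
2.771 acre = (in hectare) 1.121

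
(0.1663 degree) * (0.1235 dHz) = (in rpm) 0.0003423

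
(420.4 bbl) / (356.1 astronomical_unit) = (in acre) 3.1e-16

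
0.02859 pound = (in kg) 0.01297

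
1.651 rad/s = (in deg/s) 94.6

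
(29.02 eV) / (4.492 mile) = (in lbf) 1.446e-22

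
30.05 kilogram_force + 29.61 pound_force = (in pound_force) 95.86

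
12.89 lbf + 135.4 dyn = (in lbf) 12.89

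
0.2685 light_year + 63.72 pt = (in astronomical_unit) 1.698e+04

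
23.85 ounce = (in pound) 1.491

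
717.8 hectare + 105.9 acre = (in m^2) 7.607e+06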